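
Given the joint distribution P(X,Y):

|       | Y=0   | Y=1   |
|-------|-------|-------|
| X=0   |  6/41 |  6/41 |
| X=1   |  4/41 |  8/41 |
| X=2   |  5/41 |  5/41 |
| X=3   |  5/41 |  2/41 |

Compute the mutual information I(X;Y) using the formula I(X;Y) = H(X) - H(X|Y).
0.0469 bits

I(X;Y) = H(X) - H(X|Y)

Marginal of X (row sums):
  P(X=0) = 6/41 + 6/41 = 12/41
  P(X=1) = 4/41 + 8/41 = 12/41
  P(X=2) = 5/41 + 5/41 = 10/41
  P(X=3) = 5/41 + 2/41 = 7/41
H(X) = -[(12/41)·log₂(12/41) + (12/41)·log₂(12/41) + (10/41)·log₂(10/41) + (7/41)·log₂(7/41)]
  = 0.51881 + 0.51881 + 0.49649 + 0.43540 = 1.96951 bits

Marginal of Y (column sums):
  P(Y=0) = 6/41 + 4/41 + 5/41 + 5/41 = 20/41
  P(Y=1) = 6/41 + 8/41 + 5/41 + 2/41 = 21/41
H(X|Y) = Σ_y P(y)·H(X|Y=y):
  Y=0: P(Y=0) = 20/41, P(X|Y=0) = (3/10, 1/5, 1/4, 1/4) → H(X|Y=0) = 1.98548
  Y=1: P(Y=1) = 21/41, P(X|Y=1) = (2/7, 8/21, 5/21, 2/21) → H(X|Y=1) = 1.86282
H(X|Y) = (20/41)·1.98548 + (21/41)·1.86282 = 1.92265 bits

I(X;Y) = H(X) - H(X|Y) = 1.96951 - 1.92265 = 0.0469 bits

Cross-check via I(X;Y) = H(X) + H(Y) - H(X,Y): computing H(Y) from the column sums and H(X,Y) from the 8 cells in the same way gives H(Y) = 0.99957 bits and H(X,Y) = 2.92222 bits, so
I(X;Y) = 1.96951 + 0.99957 - 2.92222 = 0.0469 bits ✓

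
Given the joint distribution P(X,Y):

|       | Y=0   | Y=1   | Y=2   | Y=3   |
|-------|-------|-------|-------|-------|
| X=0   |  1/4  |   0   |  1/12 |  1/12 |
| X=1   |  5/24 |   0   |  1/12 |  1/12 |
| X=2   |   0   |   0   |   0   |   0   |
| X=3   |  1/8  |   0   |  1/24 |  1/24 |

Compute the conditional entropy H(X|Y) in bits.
1.5270 bits

H(X|Y) = H(X,Y) - H(Y)

H(X,Y) = -Σ_{x,y} P(x,y) log₂ P(x,y). Per-cell terms -P(x,y)·log₂P(x,y):
  X=0: 0.500000, 0.000000, 0.298747, 0.298747
  X=1: 0.471466, 0.000000, 0.298747, 0.298747
  X=2: 0.000000, 0.000000, 0.000000, 0.000000
  X=3: 0.375000, 0.000000, 0.191040, 0.191040
  (cells with P = 0 contribute 0)
Sum of the 16 terms: H(X,Y) = 2.92353 bits

Marginal of Y (column sums):
  P(Y=0) = 1/4 + 5/24 + 0 + 1/8 = 7/12
  P(Y=1) = 0 + 0 + 0 + 0 = 0
  P(Y=2) = 1/12 + 1/12 + 0 + 1/24 = 5/24
  P(Y=3) = 1/12 + 1/12 + 0 + 1/24 = 5/24
H(Y) = -[(7/12)·log₂(7/12) + (5/24)·log₂(5/24) + (5/24)·log₂(5/24)]   (outcomes with P = 0 contribute 0)
  = 0.453604 + 0.471466 + 0.471466 = 1.39654 bits

H(X|Y) = H(X,Y) - H(Y) = 2.92353 - 1.39654 = 1.5270 bits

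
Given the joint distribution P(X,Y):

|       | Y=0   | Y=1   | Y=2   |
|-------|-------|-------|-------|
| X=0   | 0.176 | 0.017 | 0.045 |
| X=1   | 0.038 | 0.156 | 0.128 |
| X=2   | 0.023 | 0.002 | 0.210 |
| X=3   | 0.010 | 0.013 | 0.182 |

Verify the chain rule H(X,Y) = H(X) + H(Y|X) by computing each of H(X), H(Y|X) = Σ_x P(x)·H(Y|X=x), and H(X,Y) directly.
H(X) = 1.9790 bits, H(Y|X) = 0.9516 bits, H(X,Y) = 2.9306 bits

Marginal of X (row sums):
  P(X=0) = 0.176 + 0.017 + 0.045 = 0.238
  P(X=1) = 0.038 + 0.156 + 0.128 = 0.322
  P(X=2) = 0.023 + 0.002 + 0.210 = 0.235
  P(X=3) = 0.010 + 0.013 + 0.182 = 0.205
H(X) = -[0.238·log₂(0.238) + 0.322·log₂(0.322) + 0.235·log₂(0.235) + 0.205·log₂(0.205)]
  = 0.49289 + 0.52643 + 0.49098 + 0.46869 = 1.9790 bits

H(Y|X) = Σ_x P(x)·H(Y|X=x):
  X=0: P(X=0) = 0.238, P(Y|X=0) = (88/119, 1/14, 45/238) → H(Y|X=0) = 1.04826
  X=1: P(X=1) = 0.322, P(Y|X=1) = (19/161, 78/161, 64/161) → H(Y|X=1) = 1.39941
  X=2: P(X=2) = 0.235, P(Y|X=2) = (23/235, 2/235, 42/47) → H(Y|X=2) = 0.53169
  X=3: P(X=3) = 0.205, P(Y|X=3) = (2/41, 13/205, 182/205) → H(Y|X=3) = 0.61732
H(Y|X) = 0.238·1.04826 + 0.322·1.39941 + 0.235·0.53169 + 0.205·0.61732 = 0.9516 bits

H(X,Y) = -Σ_{x,y} P(x,y) log₂ P(x,y). Per-cell terms -P(x,y)·log₂P(x,y):
  X=0: 0.44112, 0.09993, 0.20133
  X=1: 0.17928, 0.41814, 0.37962
  X=2: 0.12517, 0.01793, 0.47282
  X=3: 0.06644, 0.08145, 0.44735
Sum of the 12 terms: H(X,Y) = 2.9306 bits

Chain rule check:
  H(X) + H(Y|X) = 1.9790 + 0.9516 = 2.9306 bits
  H(X,Y) = 2.9306 bits
✓ Chain rule verified.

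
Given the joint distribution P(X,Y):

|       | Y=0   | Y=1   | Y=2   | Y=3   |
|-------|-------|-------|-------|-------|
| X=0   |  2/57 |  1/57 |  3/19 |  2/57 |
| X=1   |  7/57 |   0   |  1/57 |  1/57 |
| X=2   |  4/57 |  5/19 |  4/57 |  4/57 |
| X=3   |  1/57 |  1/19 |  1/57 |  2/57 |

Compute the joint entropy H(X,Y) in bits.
3.3497 bits

H(X,Y) = -Σ_{x,y} P(x,y) log₂ P(x,y). Per-cell terms -P(x,y)·log₂P(x,y):
  X=0: 0.169575, 0.102331, 0.420468, 0.169575
  X=1: 0.371557, 0.000000, 0.102331, 0.102331
  X=2: 0.268975, 0.506842, 0.268975, 0.268975
  X=3: 0.102331, 0.223575, 0.102331, 0.169575
  (cells with P = 0 contribute 0)
Sum of the 16 terms: H(X,Y) = 3.3497 bits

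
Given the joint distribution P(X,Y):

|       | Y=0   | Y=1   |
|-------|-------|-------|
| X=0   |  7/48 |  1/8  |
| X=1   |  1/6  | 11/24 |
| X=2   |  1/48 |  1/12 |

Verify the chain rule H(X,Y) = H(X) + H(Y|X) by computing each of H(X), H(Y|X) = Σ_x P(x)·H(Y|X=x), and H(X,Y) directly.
H(X) = 1.2741 bits, H(Y|X) = 0.8678 bits, H(X,Y) = 2.1419 bits

Marginal of X (row sums):
  P(X=0) = 7/48 + 1/8 = 13/48
  P(X=1) = 1/6 + 11/24 = 5/8
  P(X=2) = 1/48 + 1/12 = 5/48
H(X) = -[(13/48)·log₂(13/48) + (5/8)·log₂(5/8) + (5/48)·log₂(5/48)]
  = 0.51039 + 0.42379 + 0.33990 = 1.2741 bits

H(Y|X) = Σ_x P(x)·H(Y|X=x):
  X=0: P(X=0) = 13/48, P(Y|X=0) = (7/13, 6/13) → H(Y|X=0) = 0.99573
  X=1: P(X=1) = 5/8, P(Y|X=1) = (4/15, 11/15) → H(Y|X=1) = 0.83664
  X=2: P(X=2) = 5/48, P(Y|X=2) = (1/5, 4/5) → H(Y|X=2) = 0.72193
H(Y|X) = (13/48)·0.99573 + (5/8)·0.83664 + (5/48)·0.72193 = 0.8678 bits

H(X,Y) = -Σ_{x,y} P(x,y) log₂ P(x,y). Per-cell terms -P(x,y)·log₂P(x,y):
  X=0: 0.40507, 0.37500
  X=1: 0.43083, 0.51587
  X=2: 0.11635, 0.29875
Sum of the 6 terms: H(X,Y) = 2.1419 bits

Chain rule check:
  H(X) + H(Y|X) = 1.2741 + 0.8678 = 2.1419 bits
  H(X,Y) = 2.1419 bits
✓ Chain rule verified.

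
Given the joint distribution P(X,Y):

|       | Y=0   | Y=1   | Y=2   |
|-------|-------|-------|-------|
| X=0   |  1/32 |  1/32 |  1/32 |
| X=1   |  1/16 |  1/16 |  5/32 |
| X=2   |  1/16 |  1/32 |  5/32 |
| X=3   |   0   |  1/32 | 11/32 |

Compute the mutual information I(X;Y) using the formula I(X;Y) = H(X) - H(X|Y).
0.1763 bits

I(X;Y) = H(X) - H(X|Y)

Marginal of X (row sums):
  P(X=0) = 1/32 + 1/32 + 1/32 = 3/32
  P(X=1) = 1/16 + 1/16 + 5/32 = 9/32
  P(X=2) = 1/16 + 1/32 + 5/32 = 1/4
  P(X=3) = 0 + 1/32 + 11/32 = 3/8
H(X) = -[(3/32)·log₂(3/32) + (9/32)·log₂(9/32) + (1/4)·log₂(1/4) + (3/8)·log₂(3/8)]
  = 0.3202 + 0.5147 + 0.5000 + 0.5306 = 1.8655 bits

Marginal of Y (column sums):
  P(Y=0) = 1/32 + 1/16 + 1/16 + 0 = 5/32
  P(Y=1) = 1/32 + 1/16 + 1/32 + 1/32 = 5/32
  P(Y=2) = 1/32 + 5/32 + 5/32 + 11/32 = 11/16
H(X|Y) = Σ_y P(y)·H(X|Y=y):
  Y=0: P(Y=0) = 5/32, P(X|Y=0) = (1/5, 2/5, 2/5, 0) → H(X|Y=0) = 1.5219
  Y=1: P(Y=1) = 5/32, P(X|Y=1) = (1/5, 2/5, 1/5, 1/5) → H(X|Y=1) = 1.9219
  Y=2: P(Y=2) = 11/16, P(X|Y=2) = (1/22, 5/22, 5/22, 1/2) → H(X|Y=2) = 1.6743
H(X|Y) = (5/32)·1.5219 + (5/32)·1.9219 + (11/16)·1.6743 = 1.6892 bits

I(X;Y) = H(X) - H(X|Y) = 1.8655 - 1.6892 = 0.1763 bits

Cross-check via I(X;Y) = H(X) + H(Y) - H(X,Y): computing H(Y) from the column sums and H(X,Y) from the 12 cells in the same way gives H(Y) = 1.2085 bits and H(X,Y) = 2.8977 bits, so
I(X;Y) = 1.8655 + 1.2085 - 2.8977 = 0.1763 bits ✓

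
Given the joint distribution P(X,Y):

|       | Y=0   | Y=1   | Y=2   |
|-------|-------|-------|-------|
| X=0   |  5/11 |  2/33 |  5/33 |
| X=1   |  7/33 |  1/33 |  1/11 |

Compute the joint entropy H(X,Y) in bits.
2.1165 bits

H(X,Y) = -Σ_{x,y} P(x,y) log₂ P(x,y). Per-cell terms -P(x,y)·log₂P(x,y):
  X=0: 0.5170, 0.2451, 0.4125
  X=1: 0.4745, 0.1529, 0.3145
Sum of the 6 terms: H(X,Y) = 2.1165 bits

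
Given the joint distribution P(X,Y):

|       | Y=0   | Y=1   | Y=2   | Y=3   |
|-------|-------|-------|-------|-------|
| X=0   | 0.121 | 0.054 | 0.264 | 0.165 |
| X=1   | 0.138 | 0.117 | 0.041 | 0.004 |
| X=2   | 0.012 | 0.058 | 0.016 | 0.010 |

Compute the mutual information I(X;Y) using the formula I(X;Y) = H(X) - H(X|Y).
0.2667 bits

I(X;Y) = H(X) - H(X|Y)

Marginal of X (row sums):
  P(X=0) = 0.121 + 0.054 + 0.264 + 0.165 = 0.604
  P(X=1) = 0.138 + 0.117 + 0.041 + 0.004 = 0.300
  P(X=2) = 0.012 + 0.058 + 0.016 + 0.010 = 0.096
H(X) = -[0.604·log₂(0.604) + 0.300·log₂(0.300) + 0.096·log₂(0.096)]
  = 0.439337 + 0.521090 + 0.324559 = 1.284986 bits

Marginal of Y (column sums):
  P(Y=0) = 0.121 + 0.138 + 0.012 = 0.271
  P(Y=1) = 0.054 + 0.117 + 0.058 = 0.229
  P(Y=2) = 0.264 + 0.041 + 0.016 = 0.321
  P(Y=3) = 0.165 + 0.004 + 0.010 = 0.179
H(X|Y) = Σ_y P(y)·H(X|Y=y):
  Y=0: P(Y=0) = 0.271, P(X|Y=0) = (121/271, 138/271, 12/271) → H(X|Y=0) = 1.214332
  Y=1: P(Y=1) = 0.229, P(X|Y=1) = (54/229, 117/229, 58/229) → H(X|Y=1) = 1.488289
  Y=2: P(Y=2) = 0.321, P(X|Y=2) = (88/107, 41/321, 16/321) → H(X|Y=2) = 0.826804
  Y=3: P(Y=3) = 0.179, P(X|Y=3) = (165/179, 4/179, 10/179) → H(X|Y=3) = 0.463355
H(X|Y) = 0.271·1.214332 + 0.229·1.488289 + 0.321·0.826804 + 0.179·0.463355 = 1.018247 bits

I(X;Y) = H(X) - H(X|Y) = 1.284986 - 1.018247 = 0.2667 bits

Cross-check via I(X;Y) = H(X) + H(Y) - H(X,Y): computing H(Y) from the column sums and H(X,Y) from the 12 cells in the same way gives H(Y) = 1.967957 bits and H(X,Y) = 2.986204 bits, so
I(X;Y) = 1.284986 + 1.967957 - 2.986204 = 0.2667 bits ✓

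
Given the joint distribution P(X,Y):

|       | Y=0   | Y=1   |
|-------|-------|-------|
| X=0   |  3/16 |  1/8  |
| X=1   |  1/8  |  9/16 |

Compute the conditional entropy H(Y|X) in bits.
0.7737 bits

H(Y|X) = H(X,Y) - H(X)

H(X,Y) = -Σ_{x,y} P(x,y) log₂ P(x,y). Per-cell terms -P(x,y)·log₂P(x,y):
  X=0: 0.4528, 0.3750
  X=1: 0.3750, 0.4669
Sum of the 4 terms: H(X,Y) = 1.6697 bits

Marginal of X (row sums):
  P(X=0) = 3/16 + 1/8 = 5/16
  P(X=1) = 1/8 + 9/16 = 11/16
H(X) = -[(5/16)·log₂(5/16) + (11/16)·log₂(11/16)]
  = 0.5244 + 0.3716 = 0.8960 bits

H(Y|X) = H(X,Y) - H(X) = 1.6697 - 0.8960 = 0.7737 bits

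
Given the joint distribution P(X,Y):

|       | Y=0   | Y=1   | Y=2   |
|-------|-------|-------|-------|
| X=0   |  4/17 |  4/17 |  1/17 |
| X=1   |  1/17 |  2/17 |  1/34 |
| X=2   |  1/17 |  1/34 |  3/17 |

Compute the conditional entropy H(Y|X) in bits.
1.3450 bits

H(Y|X) = H(X,Y) - H(X)

H(X,Y) = -Σ_{x,y} P(x,y) log₂ P(x,y). Per-cell terms -P(x,y)·log₂P(x,y):
  X=0: 0.49117, 0.49117, 0.24044
  X=1: 0.24044, 0.36323, 0.14963
  X=2: 0.24044, 0.14963, 0.44162
Sum of the 9 terms: H(X,Y) = 2.8078 bits

Marginal of X (row sums):
  P(X=0) = 4/17 + 4/17 + 1/17 = 9/17
  P(X=1) = 1/17 + 2/17 + 1/34 = 7/34
  P(X=2) = 1/17 + 1/34 + 3/17 = 9/34
H(X) = -[(9/17)·log₂(9/17) + (7/34)·log₂(7/34) + (9/34)·log₂(9/34)]
  = 0.48576 + 0.46943 + 0.50758 = 1.4628 bits

H(Y|X) = H(X,Y) - H(X) = 2.8078 - 1.4628 = 1.3450 bits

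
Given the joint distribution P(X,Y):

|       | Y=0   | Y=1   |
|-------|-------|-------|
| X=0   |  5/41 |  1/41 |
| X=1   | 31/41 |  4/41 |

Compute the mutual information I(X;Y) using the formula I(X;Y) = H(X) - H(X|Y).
0.0021 bits

I(X;Y) = H(X) - H(X|Y)

Marginal of X (row sums):
  P(X=0) = 5/41 + 1/41 = 6/41
  P(X=1) = 31/41 + 4/41 = 35/41
H(X) = -[(6/41)·log₂(6/41) + (35/41)·log₂(35/41)]
  = 0.40574 + 0.19486 = 0.6006 bits

Marginal of Y (column sums):
  P(Y=0) = 5/41 + 31/41 = 36/41
  P(Y=1) = 1/41 + 4/41 = 5/41
H(X|Y) = Σ_y P(y)·H(X|Y=y):
  Y=0: P(Y=0) = 36/41, P(X|Y=0) = (5/36, 31/36) → H(X|Y=0) = 0.58132
  Y=1: P(Y=1) = 5/41, P(X|Y=1) = (1/5, 4/5) → H(X|Y=1) = 0.72193
H(X|Y) = (36/41)·0.58132 + (5/41)·0.72193 = 0.5985 bits

I(X;Y) = H(X) - H(X|Y) = 0.6006 - 0.5985 = 0.0021 bits

Cross-check via I(X;Y) = H(X) + H(Y) - H(X,Y): computing H(Y) from the column sums and H(X,Y) from the 4 cells in the same way gives H(Y) = 0.5349 bits and H(X,Y) = 1.1334 bits, so
I(X;Y) = 0.6006 + 0.5349 - 1.1334 = 0.0021 bits ✓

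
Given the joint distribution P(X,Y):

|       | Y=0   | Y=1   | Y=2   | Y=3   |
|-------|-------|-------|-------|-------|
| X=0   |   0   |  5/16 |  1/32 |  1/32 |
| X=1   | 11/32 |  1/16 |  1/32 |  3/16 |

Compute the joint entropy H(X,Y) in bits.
2.2255 bits

H(X,Y) = -Σ_{x,y} P(x,y) log₂ P(x,y). Per-cell terms -P(x,y)·log₂P(x,y):
  X=0: 0.00000, 0.52440, 0.15625, 0.15625
  X=1: 0.52957, 0.25000, 0.15625, 0.45282
  (cells with P = 0 contribute 0)
Sum of the 8 terms: H(X,Y) = 2.2255 bits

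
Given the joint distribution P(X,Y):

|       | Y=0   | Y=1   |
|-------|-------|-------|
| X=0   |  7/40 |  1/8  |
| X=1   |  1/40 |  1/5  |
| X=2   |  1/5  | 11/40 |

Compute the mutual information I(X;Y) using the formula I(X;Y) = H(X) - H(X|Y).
0.0973 bits

I(X;Y) = H(X) - H(X|Y)

Marginal of X (row sums):
  P(X=0) = 7/40 + 1/8 = 3/10
  P(X=1) = 1/40 + 1/5 = 9/40
  P(X=2) = 1/5 + 11/40 = 19/40
H(X) = -[(3/10)·log₂(3/10) + (9/40)·log₂(9/40) + (19/40)·log₂(19/40)]
  = 0.52109 + 0.48420 + 0.51015 = 1.5154 bits

Marginal of Y (column sums):
  P(Y=0) = 7/40 + 1/40 + 1/5 = 2/5
  P(Y=1) = 1/8 + 1/5 + 11/40 = 3/5
H(X|Y) = Σ_y P(y)·H(X|Y=y):
  Y=0: P(Y=0) = 2/5, P(X|Y=0) = (7/16, 1/16, 1/2) → H(X|Y=0) = 1.27178
  Y=1: P(Y=1) = 3/5, P(X|Y=1) = (5/24, 1/3, 11/24) → H(X|Y=1) = 1.51565
H(X|Y) = (2/5)·1.27178 + (3/5)·1.51565 = 1.4181 bits

I(X;Y) = H(X) - H(X|Y) = 1.5154 - 1.4181 = 0.0973 bits

Cross-check via I(X;Y) = H(X) + H(Y) - H(X,Y): computing H(Y) from the column sums and H(X,Y) from the 6 cells in the same way gives H(Y) = 0.9710 bits and H(X,Y) = 2.3891 bits, so
I(X;Y) = 1.5154 + 0.9710 - 2.3891 = 0.0973 bits ✓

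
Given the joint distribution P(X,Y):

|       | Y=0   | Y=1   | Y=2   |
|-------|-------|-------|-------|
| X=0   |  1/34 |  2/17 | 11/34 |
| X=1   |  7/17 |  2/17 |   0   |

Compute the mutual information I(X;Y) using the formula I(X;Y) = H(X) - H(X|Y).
0.6063 bits

I(X;Y) = H(X) - H(X|Y)

Marginal of X (row sums):
  P(X=0) = 1/34 + 2/17 + 11/34 = 8/17
  P(X=1) = 7/17 + 2/17 + 0 = 9/17
H(X) = -[(8/17)·log₂(8/17) + (9/17)·log₂(9/17)]
  = 0.5117 + 0.4858 = 0.9975 bits

Marginal of Y (column sums):
  P(Y=0) = 1/34 + 7/17 = 15/34
  P(Y=1) = 2/17 + 2/17 = 4/17
  P(Y=2) = 11/34 + 0 = 11/34
H(X|Y) = Σ_y P(y)·H(X|Y=y):
  Y=0: P(Y=0) = 15/34, P(X|Y=0) = (1/15, 14/15) → H(X|Y=0) = 0.3534
  Y=1: P(Y=1) = 4/17, P(X|Y=1) = (1/2, 1/2) → H(X|Y=1) = 1.0000
  Y=2: P(Y=2) = 11/34, P(X|Y=2) = (1, 0) → H(X|Y=2) = 0.0000
H(X|Y) = (15/34)·0.3534 + (4/17)·1.0000 + (11/34)·0.0000 = 0.3912 bits

I(X;Y) = H(X) - H(X|Y) = 0.9975 - 0.3912 = 0.6063 bits

Cross-check via I(X;Y) = H(X) + H(Y) - H(X,Y): computing H(Y) from the column sums and H(X,Y) from the 6 cells in the same way gives H(Y) = 1.5387 bits and H(X,Y) = 1.9299 bits, so
I(X;Y) = 0.9975 + 1.5387 - 1.9299 = 0.6063 bits ✓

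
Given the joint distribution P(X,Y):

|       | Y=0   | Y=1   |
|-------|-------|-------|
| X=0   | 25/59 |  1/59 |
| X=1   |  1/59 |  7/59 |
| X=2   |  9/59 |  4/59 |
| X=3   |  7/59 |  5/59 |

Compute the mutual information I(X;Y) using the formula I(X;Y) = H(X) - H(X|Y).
0.2934 bits

I(X;Y) = H(X) - H(X|Y)

Marginal of X (row sums):
  P(X=0) = 25/59 + 1/59 = 26/59
  P(X=1) = 1/59 + 7/59 = 8/59
  P(X=2) = 9/59 + 4/59 = 13/59
  P(X=3) = 7/59 + 5/59 = 12/59
H(X) = -[(26/59)·log₂(26/59) + (8/59)·log₂(8/59) + (13/59)·log₂(13/59) + (12/59)·log₂(12/59)]
  = 0.520971 + 0.390867 + 0.480824 + 0.467325 = 1.859987 bits

Marginal of Y (column sums):
  P(Y=0) = 25/59 + 1/59 + 9/59 + 7/59 = 42/59
  P(Y=1) = 1/59 + 7/59 + 4/59 + 5/59 = 17/59
H(X|Y) = Σ_y P(y)·H(X|Y=y):
  Y=0: P(Y=0) = 42/59, P(X|Y=0) = (25/42, 1/42, 3/14, 1/6) → H(X|Y=0) = 1.480955
  Y=1: P(Y=1) = 17/59, P(X|Y=1) = (1/17, 7/17, 4/17, 5/17) → H(X|Y=1) = 1.777985
H(X|Y) = (42/59)·1.480955 + (17/59)·1.777985 = 1.566540 bits

I(X;Y) = H(X) - H(X|Y) = 1.859987 - 1.566540 = 0.2934 bits

Cross-check via I(X;Y) = H(X) + H(Y) - H(X,Y): computing H(Y) from the column sums and H(X,Y) from the 8 cells in the same way gives H(Y) = 0.866301 bits and H(X,Y) = 2.432841 bits, so
I(X;Y) = 1.859987 + 0.866301 - 2.432841 = 0.2934 bits ✓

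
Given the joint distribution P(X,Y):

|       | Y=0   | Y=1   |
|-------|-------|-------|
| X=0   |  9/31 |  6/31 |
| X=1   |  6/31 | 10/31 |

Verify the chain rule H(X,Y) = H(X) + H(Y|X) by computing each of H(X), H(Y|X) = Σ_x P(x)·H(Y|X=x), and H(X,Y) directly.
H(X) = 0.9992 bits, H(Y|X) = 0.9624 bits, H(X,Y) = 1.9617 bits

Marginal of X (row sums):
  P(X=0) = 9/31 + 6/31 = 15/31
  P(X=1) = 6/31 + 10/31 = 16/31
H(X) = -[(15/31)·log₂(15/31) + (16/31)·log₂(16/31)]
  = 0.506761 + 0.492488 = 0.9992 bits

H(Y|X) = Σ_x P(x)·H(Y|X=x):
  X=0: P(X=0) = 15/31, P(Y|X=0) = (3/5, 2/5) → H(Y|X=0) = 0.970951
  X=1: P(X=1) = 16/31, P(Y|X=1) = (3/8, 5/8) → H(Y|X=1) = 0.954434
H(Y|X) = (15/31)·0.970951 + (16/31)·0.954434 = 0.9624 bits

H(X,Y) = -Σ_{x,y} P(x,y) log₂ P(x,y). Per-cell terms -P(x,y)·log₂P(x,y):
  X=0: 0.518014, 0.458561
  X=1: 0.458561, 0.526538
Sum of the 4 terms: H(X,Y) = 1.9617 bits

Chain rule check:
  H(X) + H(Y|X) = 0.9992 + 0.9624 = 1.9616 bits
  H(X,Y) = 1.9617 bits
✓ Chain rule verified (Δ = 0.0001 is 4-dp rounding noise: each of the three values was rounded independently).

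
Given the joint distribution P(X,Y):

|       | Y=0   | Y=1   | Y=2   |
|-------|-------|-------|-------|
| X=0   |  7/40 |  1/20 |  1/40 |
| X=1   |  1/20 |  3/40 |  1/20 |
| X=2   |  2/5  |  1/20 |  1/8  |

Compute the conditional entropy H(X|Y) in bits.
1.2933 bits

H(X|Y) = H(X,Y) - H(Y)

H(X,Y) = -Σ_{x,y} P(x,y) log₂ P(x,y). Per-cell terms -P(x,y)·log₂P(x,y):
  X=0: 0.44005, 0.21610, 0.13305
  X=1: 0.21610, 0.28027, 0.21610
  X=2: 0.52877, 0.21610, 0.37500
Sum of the 9 terms: H(X,Y) = 2.6215 bits

Marginal of Y (column sums):
  P(Y=0) = 7/40 + 1/20 + 2/5 = 5/8
  P(Y=1) = 1/20 + 3/40 + 1/20 = 7/40
  P(Y=2) = 1/40 + 1/20 + 1/8 = 1/5
H(Y) = -[(5/8)·log₂(5/8) + (7/40)·log₂(7/40) + (1/5)·log₂(1/5)]
  = 0.42379 + 0.44005 + 0.46439 = 1.3282 bits

H(X|Y) = H(X,Y) - H(Y) = 2.6215 - 1.3282 = 1.2933 bits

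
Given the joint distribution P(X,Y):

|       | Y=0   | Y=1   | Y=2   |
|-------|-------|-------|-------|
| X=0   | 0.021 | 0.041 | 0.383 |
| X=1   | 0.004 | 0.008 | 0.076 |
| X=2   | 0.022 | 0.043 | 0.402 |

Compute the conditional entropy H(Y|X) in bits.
0.7099 bits

H(Y|X) = H(X,Y) - H(X)

H(X,Y) = -Σ_{x,y} P(x,y) log₂ P(x,y). Per-cell terms -P(x,y)·log₂P(x,y):
  X=0: 0.11704, 0.18894, 0.53030
  X=1: 0.03186, 0.05573, 0.28256
  X=2: 0.12114, 0.19520, 0.52852
Sum of the 9 terms: H(X,Y) = 2.0513 bits

Marginal of X (row sums):
  P(X=0) = 0.021 + 0.041 + 0.383 = 0.445
  P(X=1) = 0.004 + 0.008 + 0.076 = 0.088
  P(X=2) = 0.022 + 0.043 + 0.402 = 0.467
H(X) = -[0.445·log₂(0.445) + 0.088·log₂(0.088) + 0.467·log₂(0.467)]
  = 0.51981 + 0.30856 + 0.51300 = 1.3414 bits

H(Y|X) = H(X,Y) - H(X) = 2.0513 - 1.3414 = 0.7099 bits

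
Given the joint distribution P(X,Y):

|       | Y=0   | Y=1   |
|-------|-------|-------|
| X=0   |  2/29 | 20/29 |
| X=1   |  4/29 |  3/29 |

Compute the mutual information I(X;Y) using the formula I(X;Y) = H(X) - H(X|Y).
0.1643 bits

I(X;Y) = H(X) - H(X|Y)

Marginal of X (row sums):
  P(X=0) = 2/29 + 20/29 = 22/29
  P(X=1) = 4/29 + 3/29 = 7/29
H(X) = -[(22/29)·log₂(22/29) + (7/29)·log₂(7/29)]
  = 0.30235 + 0.49498 = 0.79733 bits

Marginal of Y (column sums):
  P(Y=0) = 2/29 + 4/29 = 6/29
  P(Y=1) = 20/29 + 3/29 = 23/29
H(X|Y) = Σ_y P(y)·H(X|Y=y):
  Y=0: P(Y=0) = 6/29, P(X|Y=0) = (1/3, 2/3) → H(X|Y=0) = 0.91830
  Y=1: P(Y=1) = 23/29, P(X|Y=1) = (20/23, 3/23) → H(X|Y=1) = 0.55863
H(X|Y) = (6/29)·0.91830 + (23/29)·0.55863 = 0.63304 bits

I(X;Y) = H(X) - H(X|Y) = 0.79733 - 0.63304 = 0.1643 bits

Cross-check via I(X;Y) = H(X) + H(Y) - H(X,Y): computing H(Y) from the column sums and H(X,Y) from the 4 cells in the same way gives H(Y) = 0.73551 bits and H(X,Y) = 1.36855 bits, so
I(X;Y) = 0.79733 + 0.73551 - 1.36855 = 0.1643 bits ✓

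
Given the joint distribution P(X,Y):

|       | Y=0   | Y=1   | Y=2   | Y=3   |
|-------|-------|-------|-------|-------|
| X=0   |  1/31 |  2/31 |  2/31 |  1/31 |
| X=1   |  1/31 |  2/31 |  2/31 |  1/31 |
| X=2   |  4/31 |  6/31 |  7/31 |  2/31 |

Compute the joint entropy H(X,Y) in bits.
3.2393 bits

H(X,Y) = -Σ_{x,y} P(x,y) log₂ P(x,y). Per-cell terms -P(x,y)·log₂P(x,y):
  X=0: 0.1598, 0.2551, 0.2551, 0.1598
  X=1: 0.1598, 0.2551, 0.2551, 0.1598
  X=2: 0.3812, 0.4586, 0.4848, 0.2551
Sum of the 12 terms: H(X,Y) = 3.2393 bits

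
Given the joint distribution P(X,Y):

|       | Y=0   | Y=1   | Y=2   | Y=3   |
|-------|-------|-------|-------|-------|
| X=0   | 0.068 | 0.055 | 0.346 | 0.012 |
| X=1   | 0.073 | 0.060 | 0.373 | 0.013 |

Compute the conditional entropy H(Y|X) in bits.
1.2326 bits

H(Y|X) = H(X,Y) - H(X)

H(X,Y) = -Σ_{x,y} P(x,y) log₂ P(x,y). Per-cell terms -P(x,y)·log₂P(x,y):
  X=0: 0.263726, 0.230143, 0.529780, 0.076570
  X=1: 0.275645, 0.243534, 0.530687, 0.081449
Sum of the 8 terms: H(X,Y) = 2.23153 bits

Marginal of X (row sums):
  P(X=0) = 0.068 + 0.055 + 0.346 + 0.012 = 0.481
  P(X=1) = 0.073 + 0.060 + 0.373 + 0.013 = 0.519
H(X) = -[0.481·log₂(0.481) + 0.519·log₂(0.519)]
  = 0.507884 + 0.491074 = 0.99896 bits

H(Y|X) = H(X,Y) - H(X) = 2.23153 - 0.99896 = 1.2326 bits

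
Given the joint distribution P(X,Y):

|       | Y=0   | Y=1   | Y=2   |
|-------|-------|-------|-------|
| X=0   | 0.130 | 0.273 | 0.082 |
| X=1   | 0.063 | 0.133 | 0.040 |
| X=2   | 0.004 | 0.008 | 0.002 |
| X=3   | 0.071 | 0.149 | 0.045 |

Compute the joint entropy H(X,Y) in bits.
3.0010 bits

H(X,Y) = -Σ_{x,y} P(x,y) log₂ P(x,y). Per-cell terms -P(x,y)·log₂P(x,y):
  X=0: 0.38264, 0.51134, 0.29588
  X=1: 0.25128, 0.38710, 0.18575
  X=2: 0.03186, 0.05573, 0.01793
  X=3: 0.27094, 0.40925, 0.20133
Sum of the 12 terms: H(X,Y) = 3.0010 bits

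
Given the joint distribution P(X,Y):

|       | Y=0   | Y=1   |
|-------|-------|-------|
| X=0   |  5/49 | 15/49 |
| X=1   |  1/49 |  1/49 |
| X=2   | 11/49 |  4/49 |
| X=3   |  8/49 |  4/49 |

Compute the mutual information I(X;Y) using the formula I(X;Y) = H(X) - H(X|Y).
0.1467 bits

I(X;Y) = H(X) - H(X|Y)

Marginal of X (row sums):
  P(X=0) = 5/49 + 15/49 = 20/49
  P(X=1) = 1/49 + 1/49 = 2/49
  P(X=2) = 11/49 + 4/49 = 15/49
  P(X=3) = 8/49 + 4/49 = 12/49
H(X) = -[(20/49)·log₂(20/49) + (2/49)·log₂(2/49) + (15/49)·log₂(15/49) + (12/49)·log₂(12/49)]
  = 0.52767 + 0.18836 + 0.52280 + 0.49708 = 1.7359 bits

Marginal of Y (column sums):
  P(Y=0) = 5/49 + 1/49 + 11/49 + 8/49 = 25/49
  P(Y=1) = 15/49 + 1/49 + 4/49 + 4/49 = 24/49
H(X|Y) = Σ_y P(y)·H(X|Y=y):
  Y=0: P(Y=0) = 25/49, P(X|Y=0) = (1/5, 1/25, 11/25, 8/25) → H(X|Y=0) = 1.69732
  Y=1: P(Y=1) = 24/49, P(X|Y=1) = (5/8, 1/24, 1/6, 1/6) → H(X|Y=1) = 1.47649
H(X|Y) = (25/49)·1.69732 + (24/49)·1.47649 = 1.5892 bits

I(X;Y) = H(X) - H(X|Y) = 1.7359 - 1.5892 = 0.1467 bits

Cross-check via I(X;Y) = H(X) + H(Y) - H(X,Y): computing H(Y) from the column sums and H(X,Y) from the 8 cells in the same way gives H(Y) = 0.9997 bits and H(X,Y) = 2.5889 bits, so
I(X;Y) = 1.7359 + 0.9997 - 2.5889 = 0.1467 bits ✓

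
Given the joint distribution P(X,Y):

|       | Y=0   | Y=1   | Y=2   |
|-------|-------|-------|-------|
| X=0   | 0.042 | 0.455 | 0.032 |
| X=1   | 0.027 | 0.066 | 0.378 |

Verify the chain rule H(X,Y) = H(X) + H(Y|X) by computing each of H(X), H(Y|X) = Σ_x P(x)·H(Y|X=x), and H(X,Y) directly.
H(X) = 0.9976 bits, H(Y|X) = 0.8004 bits, H(X,Y) = 1.7979 bits

Marginal of X (row sums):
  P(X=0) = 0.042 + 0.455 + 0.032 = 0.529
  P(X=1) = 0.027 + 0.066 + 0.378 = 0.471
H(X) = -[0.529·log₂(0.529) + 0.471·log₂(0.471)]
  = 0.4860 + 0.5116 = 0.9976 bits

H(Y|X) = Σ_x P(x)·H(Y|X=x):
  X=0: P(X=0) = 0.529, P(Y|X=0) = (42/529, 455/529, 32/529) → H(Y|X=0) = 0.7220
  X=1: P(X=1) = 0.471, P(Y|X=1) = (9/157, 22/157, 126/157) → H(Y|X=1) = 0.8884
H(Y|X) = 0.529·0.7220 + 0.471·0.8884 = 0.8004 bits

H(X,Y) = -Σ_{x,y} P(x,y) log₂ P(x,y). Per-cell terms -P(x,y)·log₂P(x,y):
  X=0: 0.1921, 0.5169, 0.1589
  X=1: 0.1407, 0.2588, 0.5305
Sum of the 6 terms: H(X,Y) = 1.7979 bits

Chain rule check:
  H(X) + H(Y|X) = 0.9976 + 0.8004 = 1.7980 bits
  H(X,Y) = 1.7979 bits
✓ Chain rule verified (Δ = 0.0001 is 4-dp rounding noise: each of the three values was rounded independently).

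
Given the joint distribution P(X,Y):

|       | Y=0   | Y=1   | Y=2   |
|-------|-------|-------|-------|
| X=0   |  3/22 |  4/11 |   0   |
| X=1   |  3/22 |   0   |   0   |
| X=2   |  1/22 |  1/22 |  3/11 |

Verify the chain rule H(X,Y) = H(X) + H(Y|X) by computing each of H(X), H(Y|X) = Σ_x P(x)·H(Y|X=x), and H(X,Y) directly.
H(X) = 1.4227 bits, H(Y|X) = 0.8086 bits, H(X,Y) = 2.2313 bits

Marginal of X (row sums):
  P(X=0) = 3/22 + 4/11 + 0 = 1/2
  P(X=1) = 3/22 + 0 + 0 = 3/22
  P(X=2) = 1/22 + 1/22 + 3/11 = 4/11
H(X) = -[(1/2)·log₂(1/2) + (3/22)·log₂(3/22) + (4/11)·log₂(4/11)]
  = 0.5000 + 0.3920 + 0.5307 = 1.4227 bits

H(Y|X) = Σ_x P(x)·H(Y|X=x):
  X=0: P(X=0) = 1/2, P(Y|X=0) = (3/11, 8/11, 0) → H(Y|X=0) = 0.8454
  X=1: P(X=1) = 3/22, P(Y|X=1) = (1, 0, 0) → H(Y|X=1) = 0.0000
  X=2: P(X=2) = 4/11, P(Y|X=2) = (1/8, 1/8, 3/4) → H(Y|X=2) = 1.0613
H(Y|X) = (1/2)·0.8454 + (3/22)·0.0000 + (4/11)·1.0613 = 0.8086 bits

H(X,Y) = -Σ_{x,y} P(x,y) log₂ P(x,y). Per-cell terms -P(x,y)·log₂P(x,y):
  X=0: 0.3920, 0.5307, 0.0000
  X=1: 0.3920, 0.0000, 0.0000
  X=2: 0.2027, 0.2027, 0.5112
  (cells with P = 0 contribute 0)
Sum of the 9 terms: H(X,Y) = 2.2313 bits

Chain rule check:
  H(X) + H(Y|X) = 1.4227 + 0.8086 = 2.2313 bits
  H(X,Y) = 2.2313 bits
✓ Chain rule verified.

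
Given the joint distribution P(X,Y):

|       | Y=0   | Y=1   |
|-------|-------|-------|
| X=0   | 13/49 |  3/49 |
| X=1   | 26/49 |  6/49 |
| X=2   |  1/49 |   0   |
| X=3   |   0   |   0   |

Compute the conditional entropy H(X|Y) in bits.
1.0372 bits

H(X|Y) = H(X,Y) - H(Y)

H(X,Y) = -Σ_{x,y} P(x,y) log₂ P(x,y). Per-cell terms -P(x,y)·log₂P(x,y):
  X=0: 0.50787, 0.24672
  X=1: 0.48512, 0.37099
  X=2: 0.11459, 0.00000
  X=3: 0.00000, 0.00000
  (cells with P = 0 contribute 0)
Sum of the 8 terms: H(X,Y) = 1.72529 bits

Marginal of Y (column sums):
  P(Y=0) = 13/49 + 26/49 + 1/49 + 0 = 40/49
  P(Y=1) = 3/49 + 6/49 + 0 + 0 = 9/49
H(Y) = -[(40/49)·log₂(40/49) + (9/49)·log₂(9/49)]
  = 0.23901 + 0.44904 = 0.68805 bits

H(X|Y) = H(X,Y) - H(Y) = 1.72529 - 0.68805 = 1.0372 bits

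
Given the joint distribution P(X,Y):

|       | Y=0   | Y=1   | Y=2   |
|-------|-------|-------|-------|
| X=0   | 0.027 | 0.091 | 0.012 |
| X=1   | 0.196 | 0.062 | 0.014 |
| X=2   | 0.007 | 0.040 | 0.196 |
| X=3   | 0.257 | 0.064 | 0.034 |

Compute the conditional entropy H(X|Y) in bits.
1.4353 bits

H(X|Y) = H(X,Y) - H(Y)

H(X,Y) = -Σ_{x,y} P(x,y) log₂ P(x,y). Per-cell terms -P(x,y)·log₂P(x,y):
  X=0: 0.14069, 0.31468, 0.07657
  X=1: 0.46081, 0.24872, 0.08622
  X=2: 0.05011, 0.18575, 0.46081
  X=3: 0.50376, 0.25381, 0.16586
Sum of the 12 terms: H(X,Y) = 2.9478 bits

Marginal of Y (column sums):
  P(Y=0) = 0.027 + 0.196 + 0.007 + 0.257 = 0.487
  P(Y=1) = 0.091 + 0.062 + 0.040 + 0.064 = 0.257
  P(Y=2) = 0.012 + 0.014 + 0.196 + 0.034 = 0.256
H(Y) = -[0.487·log₂(0.487) + 0.257·log₂(0.257) + 0.256·log₂(0.256)]
  = 0.50551 + 0.50376 + 0.50324 = 1.5125 bits

H(X|Y) = H(X,Y) - H(Y) = 2.9478 - 1.5125 = 1.4353 bits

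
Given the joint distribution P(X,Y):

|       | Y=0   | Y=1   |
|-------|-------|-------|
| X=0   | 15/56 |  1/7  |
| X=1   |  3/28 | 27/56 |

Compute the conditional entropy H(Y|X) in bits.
0.7859 bits

H(Y|X) = H(X,Y) - H(X)

H(X,Y) = -Σ_{x,y} P(x,y) log₂ P(x,y). Per-cell terms -P(x,y)·log₂P(x,y):
  X=0: 0.50905, 0.40105
  X=1: 0.34526, 0.50744
Sum of the 4 terms: H(X,Y) = 1.7628 bits

Marginal of X (row sums):
  P(X=0) = 15/56 + 1/7 = 23/56
  P(X=1) = 3/28 + 27/56 = 33/56
H(X) = -[(23/56)·log₂(23/56) + (33/56)·log₂(33/56)]
  = 0.52727 + 0.44960 = 0.9769 bits

H(Y|X) = H(X,Y) - H(X) = 1.7628 - 0.9769 = 0.7859 bits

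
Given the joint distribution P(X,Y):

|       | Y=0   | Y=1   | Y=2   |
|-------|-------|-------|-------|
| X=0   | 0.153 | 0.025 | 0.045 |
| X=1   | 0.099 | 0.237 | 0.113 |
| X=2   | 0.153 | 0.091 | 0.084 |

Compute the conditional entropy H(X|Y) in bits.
1.4022 bits

H(X|Y) = H(X,Y) - H(Y)

H(X,Y) = -Σ_{x,y} P(x,y) log₂ P(x,y). Per-cell terms -P(x,y)·log₂P(x,y):
  X=0: 0.41438, 0.13305, 0.20133
  X=1: 0.33031, 0.49226, 0.35545
  X=2: 0.41438, 0.31468, 0.30017
Sum of the 9 terms: H(X,Y) = 2.9560 bits

Marginal of Y (column sums):
  P(Y=0) = 0.153 + 0.099 + 0.153 = 0.405
  P(Y=1) = 0.025 + 0.237 + 0.091 = 0.353
  P(Y=2) = 0.045 + 0.113 + 0.084 = 0.242
H(Y) = -[0.405·log₂(0.405) + 0.353·log₂(0.353) + 0.242·log₂(0.242)]
  = 0.52812 + 0.53030 + 0.49535 = 1.5538 bits

H(X|Y) = H(X,Y) - H(Y) = 2.9560 - 1.5538 = 1.4022 bits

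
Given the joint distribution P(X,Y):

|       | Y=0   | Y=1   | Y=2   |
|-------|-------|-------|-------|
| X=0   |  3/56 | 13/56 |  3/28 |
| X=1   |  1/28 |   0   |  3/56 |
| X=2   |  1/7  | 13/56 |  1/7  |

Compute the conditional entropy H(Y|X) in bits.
1.4173 bits

H(Y|X) = H(X,Y) - H(X)

H(X,Y) = -Σ_{x,y} P(x,y) log₂ P(x,y). Per-cell terms -P(x,y)·log₂P(x,y):
  X=0: 0.22620, 0.48911, 0.34526
  X=1: 0.17169, 0.00000, 0.22620
  X=2: 0.40105, 0.48911, 0.40105
  (cells with P = 0 contribute 0)
Sum of the 9 terms: H(X,Y) = 2.7497 bits

Marginal of X (row sums):
  P(X=0) = 3/56 + 13/56 + 3/28 = 11/28
  P(X=1) = 1/28 + 0 + 3/56 = 5/56
  P(X=2) = 1/7 + 13/56 + 1/7 = 29/56
H(X) = -[(11/28)·log₂(11/28) + (5/56)·log₂(5/56) + (29/56)·log₂(29/56)]
  = 0.52954 + 0.31120 + 0.49164 = 1.3324 bits

H(Y|X) = H(X,Y) - H(X) = 2.7497 - 1.3324 = 1.4173 bits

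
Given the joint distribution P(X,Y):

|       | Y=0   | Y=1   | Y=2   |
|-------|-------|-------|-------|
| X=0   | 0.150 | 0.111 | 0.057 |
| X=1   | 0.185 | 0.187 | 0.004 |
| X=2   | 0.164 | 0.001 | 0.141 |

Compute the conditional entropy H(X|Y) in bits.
1.2816 bits

H(X|Y) = H(X,Y) - H(Y)

H(X,Y) = -Σ_{x,y} P(x,y) log₂ P(x,y). Per-cell terms -P(x,y)·log₂P(x,y):
  X=0: 0.410545, 0.352022, 0.235575
  X=1: 0.450365, 0.452332, 0.031863
  X=2: 0.427750, 0.009966, 0.398499
Sum of the 9 terms: H(X,Y) = 2.76892 bits

Marginal of Y (column sums):
  P(Y=0) = 0.150 + 0.185 + 0.164 = 0.499
  P(Y=1) = 0.111 + 0.187 + 0.001 = 0.299
  P(Y=2) = 0.057 + 0.004 + 0.141 = 0.202
H(Y) = -[0.499·log₂(0.499) + 0.299·log₂(0.299) + 0.202·log₂(0.202)]
  = 0.500441 + 0.520793 + 0.466130 = 1.48736 bits

H(X|Y) = H(X,Y) - H(Y) = 2.76892 - 1.48736 = 1.2816 bits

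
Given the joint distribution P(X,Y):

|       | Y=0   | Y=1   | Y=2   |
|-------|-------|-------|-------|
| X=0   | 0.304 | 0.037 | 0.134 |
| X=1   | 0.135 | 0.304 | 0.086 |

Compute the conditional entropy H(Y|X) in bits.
1.3052 bits

H(Y|X) = H(X,Y) - H(X)

H(X,Y) = -Σ_{x,y} P(x,y) log₂ P(x,y). Per-cell terms -P(x,y)·log₂P(x,y):
  X=0: 0.5222, 0.1760, 0.3886
  X=1: 0.3900, 0.5222, 0.3044
Sum of the 6 terms: H(X,Y) = 2.3034 bits

Marginal of X (row sums):
  P(X=0) = 0.304 + 0.037 + 0.134 = 0.475
  P(X=1) = 0.135 + 0.304 + 0.086 = 0.525
H(X) = -[0.475·log₂(0.475) + 0.525·log₂(0.525)]
  = 0.5102 + 0.4880 = 0.9982 bits

H(Y|X) = H(X,Y) - H(X) = 2.3034 - 0.9982 = 1.3052 bits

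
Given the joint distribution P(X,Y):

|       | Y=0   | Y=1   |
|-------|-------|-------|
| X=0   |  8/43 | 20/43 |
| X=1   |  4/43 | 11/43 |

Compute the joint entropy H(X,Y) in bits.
1.7869 bits

H(X,Y) = -Σ_{x,y} P(x,y) log₂ P(x,y). Per-cell terms -P(x,y)·log₂P(x,y):
  X=0: 0.45140, 0.51364
  X=1: 0.31872, 0.50314
Sum of the 4 terms: H(X,Y) = 1.7869 bits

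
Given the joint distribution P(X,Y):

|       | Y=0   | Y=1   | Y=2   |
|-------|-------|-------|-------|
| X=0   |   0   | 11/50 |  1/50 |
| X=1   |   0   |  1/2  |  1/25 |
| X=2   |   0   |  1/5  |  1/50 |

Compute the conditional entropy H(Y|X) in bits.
0.4017 bits

H(Y|X) = H(X,Y) - H(X)

H(X,Y) = -Σ_{x,y} P(x,y) log₂ P(x,y). Per-cell terms -P(x,y)·log₂P(x,y):
  X=0: 0.000000, 0.480573, 0.112877
  X=1: 0.000000, 0.500000, 0.185754
  X=2: 0.000000, 0.464386, 0.112877
  (cells with P = 0 contribute 0)
Sum of the 9 terms: H(X,Y) = 1.85647 bits

Marginal of X (row sums):
  P(X=0) = 0 + 11/50 + 1/50 = 6/25
  P(X=1) = 0 + 1/2 + 1/25 = 27/50
  P(X=2) = 0 + 1/5 + 1/50 = 11/50
H(X) = -[(6/25)·log₂(6/25) + (27/50)·log₂(27/50) + (11/50)·log₂(11/50)]
  = 0.494134 + 0.480043 + 0.480573 = 1.45475 bits

H(Y|X) = H(X,Y) - H(X) = 1.85647 - 1.45475 = 0.4017 bits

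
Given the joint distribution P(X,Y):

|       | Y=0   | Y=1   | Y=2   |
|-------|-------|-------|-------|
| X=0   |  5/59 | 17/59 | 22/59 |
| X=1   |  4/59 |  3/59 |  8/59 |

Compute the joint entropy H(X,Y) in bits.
2.2223 bits

H(X,Y) = -Σ_{x,y} P(x,y) log₂ P(x,y). Per-cell terms -P(x,y)·log₂P(x,y):
  X=0: 0.30176, 0.51726, 0.53069
  X=1: 0.26323, 0.21853, 0.39087
Sum of the 6 terms: H(X,Y) = 2.2223 bits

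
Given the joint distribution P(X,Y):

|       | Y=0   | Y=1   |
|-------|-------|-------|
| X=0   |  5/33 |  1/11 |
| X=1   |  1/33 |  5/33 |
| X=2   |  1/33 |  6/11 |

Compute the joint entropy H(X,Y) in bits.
1.9222 bits

H(X,Y) = -Σ_{x,y} P(x,y) log₂ P(x,y). Per-cell terms -P(x,y)·log₂P(x,y):
  X=0: 0.41249, 0.31449
  X=1: 0.15286, 0.41249
  X=2: 0.15286, 0.47698
Sum of the 6 terms: H(X,Y) = 1.9222 bits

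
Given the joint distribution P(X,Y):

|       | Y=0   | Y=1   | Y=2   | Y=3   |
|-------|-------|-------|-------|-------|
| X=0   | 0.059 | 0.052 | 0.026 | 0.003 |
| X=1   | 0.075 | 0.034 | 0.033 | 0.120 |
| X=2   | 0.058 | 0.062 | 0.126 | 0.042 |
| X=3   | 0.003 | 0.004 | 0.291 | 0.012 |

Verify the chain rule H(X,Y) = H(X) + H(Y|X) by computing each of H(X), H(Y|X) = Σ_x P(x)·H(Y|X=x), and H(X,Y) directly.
H(X) = 1.9444 bits, H(Y|X) = 1.3634 bits, H(X,Y) = 3.3078 bits

Marginal of X (row sums):
  P(X=0) = 0.059 + 0.052 + 0.026 + 0.003 = 0.140
  P(X=1) = 0.075 + 0.034 + 0.033 + 0.120 = 0.262
  P(X=2) = 0.058 + 0.062 + 0.126 + 0.042 = 0.288
  P(X=3) = 0.003 + 0.004 + 0.291 + 0.012 = 0.310
H(X) = -[0.140·log₂(0.140) + 0.262·log₂(0.262) + 0.288·log₂(0.288) + 0.310·log₂(0.310)]
  = 0.39711 + 0.50628 + 0.51721 + 0.52379 = 1.9444 bits

H(Y|X) = Σ_x P(x)·H(Y|X=x):
  X=0: P(X=0) = 0.140, P(Y|X=0) = (59/140, 13/35, 13/70, 3/140) → H(Y|X=0) = 1.62596
  X=1: P(X=1) = 0.262, P(Y|X=1) = (75/262, 17/131, 33/262, 60/131) → H(Y|X=1) = 1.79134
  X=2: P(X=2) = 0.288, P(Y|X=2) = (29/144, 31/144, 7/16, 7/48) → H(Y|X=2) = 1.86945
  X=3: P(X=3) = 0.310, P(Y|X=3) = (3/310, 2/155, 291/310, 6/155) → H(Y|X=3) = 0.41299
H(Y|X) = 0.140·1.62596 + 0.262·1.79134 + 0.288·1.86945 + 0.310·0.41299 = 1.3634 bits

H(X,Y) = -Σ_{x,y} P(x,y) log₂ P(x,y). Per-cell terms -P(x,y)·log₂P(x,y):
  X=0: 0.24091, 0.22180, 0.13690, 0.02514
  X=1: 0.28027, 0.16586, 0.16241, 0.36707
  X=2: 0.23825, 0.24872, 0.37655, 0.19209
  X=3: 0.02514, 0.03186, 0.51824, 0.07657
Sum of the 16 terms: H(X,Y) = 3.3078 bits

Chain rule check:
  H(X) + H(Y|X) = 1.9444 + 1.3634 = 3.3078 bits
  H(X,Y) = 3.3078 bits
✓ Chain rule verified.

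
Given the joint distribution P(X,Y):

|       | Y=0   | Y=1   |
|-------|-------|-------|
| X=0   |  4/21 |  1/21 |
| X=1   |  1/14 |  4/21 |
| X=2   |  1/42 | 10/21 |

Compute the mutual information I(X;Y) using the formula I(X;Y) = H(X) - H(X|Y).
0.3317 bits

I(X;Y) = H(X) - H(X|Y)

Marginal of X (row sums):
  P(X=0) = 4/21 + 1/21 = 5/21
  P(X=1) = 1/14 + 4/21 = 11/42
  P(X=2) = 1/42 + 10/21 = 1/2
H(X) = -[(5/21)·log₂(5/21) + (11/42)·log₂(11/42) + (1/2)·log₂(1/2)]
  = 0.49295 + 0.50623 + 0.50000 = 1.49918 bits

Marginal of Y (column sums):
  P(Y=0) = 4/21 + 1/14 + 1/42 = 2/7
  P(Y=1) = 1/21 + 4/21 + 10/21 = 5/7
H(X|Y) = Σ_y P(y)·H(X|Y=y):
  Y=0: P(Y=0) = 2/7, P(X|Y=0) = (2/3, 1/4, 1/12) → H(X|Y=0) = 1.18872
  Y=1: P(Y=1) = 5/7, P(X|Y=1) = (1/15, 4/15, 2/3) → H(X|Y=1) = 1.15894
H(X|Y) = (2/7)·1.18872 + (5/7)·1.15894 = 1.16745 bits

I(X;Y) = H(X) - H(X|Y) = 1.49918 - 1.16745 = 0.3317 bits

Cross-check via I(X;Y) = H(X) + H(Y) - H(X,Y): computing H(Y) from the column sums and H(X,Y) from the 6 cells in the same way gives H(Y) = 0.86312 bits and H(X,Y) = 2.03057 bits, so
I(X;Y) = 1.49918 + 0.86312 - 2.03057 = 0.3317 bits ✓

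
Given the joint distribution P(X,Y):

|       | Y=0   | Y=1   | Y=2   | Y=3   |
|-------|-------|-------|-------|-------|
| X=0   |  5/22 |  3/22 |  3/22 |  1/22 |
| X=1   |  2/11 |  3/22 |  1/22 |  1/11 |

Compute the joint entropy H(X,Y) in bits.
2.8288 bits

H(X,Y) = -Σ_{x,y} P(x,y) log₂ P(x,y). Per-cell terms -P(x,y)·log₂P(x,y):
  X=0: 0.48580, 0.39197, 0.39197, 0.20270
  X=1: 0.44717, 0.39197, 0.20270, 0.31449
Sum of the 8 terms: H(X,Y) = 2.8288 bits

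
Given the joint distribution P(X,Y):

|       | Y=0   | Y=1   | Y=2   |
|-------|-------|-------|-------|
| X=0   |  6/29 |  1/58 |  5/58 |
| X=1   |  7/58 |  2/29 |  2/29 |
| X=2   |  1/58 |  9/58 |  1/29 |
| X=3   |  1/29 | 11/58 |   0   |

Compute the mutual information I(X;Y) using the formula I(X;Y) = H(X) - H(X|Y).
0.4066 bits

I(X;Y) = H(X) - H(X|Y)

Marginal of X (row sums):
  P(X=0) = 6/29 + 1/58 + 5/58 = 9/29
  P(X=1) = 7/58 + 2/29 + 2/29 = 15/58
  P(X=2) = 1/58 + 9/58 + 1/29 = 6/29
  P(X=3) = 1/29 + 11/58 + 0 = 13/58
H(X) = -[(9/29)·log₂(9/29) + (15/58)·log₂(15/58) + (6/29)·log₂(6/29) + (13/58)·log₂(13/58)]
  = 0.52388 + 0.50459 + 0.47028 + 0.48359 = 1.98234 bits

Marginal of Y (column sums):
  P(Y=0) = 6/29 + 7/58 + 1/58 + 1/29 = 11/29
  P(Y=1) = 1/58 + 2/29 + 9/58 + 11/58 = 25/58
  P(Y=2) = 5/58 + 2/29 + 1/29 + 0 = 11/58
H(X|Y) = Σ_y P(y)·H(X|Y=y):
  Y=0: P(Y=0) = 11/29, P(X|Y=0) = (6/11, 7/22, 1/22, 1/11) → H(X|Y=0) = 1.51984
  Y=1: P(Y=1) = 25/58, P(X|Y=1) = (1/25, 4/25, 9/25, 11/25) → H(X|Y=1) = 1.66053
  Y=2: P(Y=2) = 11/58, P(X|Y=2) = (5/11, 4/11, 2/11, 0) → H(X|Y=2) = 1.49492
H(X|Y) = (11/29)·1.51984 + (25/58)·1.66053 + (11/58)·1.49492 = 1.57576 bits

I(X;Y) = H(X) - H(X|Y) = 1.98234 - 1.57576 = 0.4066 bits

Cross-check via I(X;Y) = H(X) + H(Y) - H(X,Y): computing H(Y) from the column sums and H(X,Y) from the 12 cells in the same way gives H(Y) = 1.50871 bits and H(X,Y) = 3.08447 bits, so
I(X;Y) = 1.98234 + 1.50871 - 3.08447 = 0.4066 bits ✓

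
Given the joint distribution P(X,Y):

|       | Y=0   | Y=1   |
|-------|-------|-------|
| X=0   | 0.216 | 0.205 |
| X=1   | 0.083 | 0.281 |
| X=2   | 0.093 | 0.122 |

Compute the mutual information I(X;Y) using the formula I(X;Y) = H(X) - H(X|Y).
0.0512 bits

I(X;Y) = H(X) - H(X|Y)

Marginal of X (row sums):
  P(X=0) = 0.216 + 0.205 = 0.421
  P(X=1) = 0.083 + 0.281 = 0.364
  P(X=2) = 0.093 + 0.122 = 0.215
H(X) = -[0.421·log₂(0.421) + 0.364·log₂(0.364) + 0.215·log₂(0.215)]
  = 0.525453 + 0.530708 + 0.476782 = 1.53294 bits

Marginal of Y (column sums):
  P(Y=0) = 0.216 + 0.083 + 0.093 = 0.392
  P(Y=1) = 0.205 + 0.281 + 0.122 = 0.608
H(X|Y) = Σ_y P(y)·H(X|Y=y):
  Y=0: P(Y=0) = 0.392, P(X|Y=0) = (27/49, 83/392, 93/392) → H(X|Y=0) = 1.440409
  Y=1: P(Y=1) = 0.608, P(X|Y=1) = (205/608, 281/608, 61/304) → H(X|Y=1) = 1.508426
H(X|Y) = 0.392·1.440409 + 0.608·1.508426 = 1.48176 bits

I(X;Y) = H(X) - H(X|Y) = 1.53294 - 1.48176 = 0.0512 bits

Cross-check via I(X;Y) = H(X) + H(Y) - H(X,Y): computing H(Y) from the column sums and H(X,Y) from the 6 cells in the same way gives H(Y) = 0.96608 bits and H(X,Y) = 2.44784 bits, so
I(X;Y) = 1.53294 + 0.96608 - 2.44784 = 0.0512 bits ✓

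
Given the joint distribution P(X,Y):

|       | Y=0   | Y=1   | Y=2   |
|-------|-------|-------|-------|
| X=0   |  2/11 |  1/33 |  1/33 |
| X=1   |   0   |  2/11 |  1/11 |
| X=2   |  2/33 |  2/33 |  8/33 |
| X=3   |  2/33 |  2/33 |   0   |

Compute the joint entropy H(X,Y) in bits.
2.9906 bits

H(X,Y) = -Σ_{x,y} P(x,y) log₂ P(x,y). Per-cell terms -P(x,y)·log₂P(x,y):
  X=0: 0.44717, 0.15286, 0.15286
  X=1: 0.00000, 0.44717, 0.31449
  X=2: 0.24511, 0.24511, 0.49561
  X=3: 0.24511, 0.24511, 0.00000
  (cells with P = 0 contribute 0)
Sum of the 12 terms: H(X,Y) = 2.9906 bits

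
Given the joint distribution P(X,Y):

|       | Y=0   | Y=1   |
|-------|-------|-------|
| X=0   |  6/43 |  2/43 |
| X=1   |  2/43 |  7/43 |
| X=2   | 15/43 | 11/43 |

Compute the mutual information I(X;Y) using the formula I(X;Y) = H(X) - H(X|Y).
0.0913 bits

I(X;Y) = H(X) - H(X|Y)

Marginal of X (row sums):
  P(X=0) = 6/43 + 2/43 = 8/43
  P(X=1) = 2/43 + 7/43 = 9/43
  P(X=2) = 15/43 + 11/43 = 26/43
H(X) = -[(8/43)·log₂(8/43) + (9/43)·log₂(9/43) + (26/43)·log₂(26/43)]
  = 0.45140 + 0.47226 + 0.43887 = 1.3625 bits

Marginal of Y (column sums):
  P(Y=0) = 6/43 + 2/43 + 15/43 = 23/43
  P(Y=1) = 2/43 + 7/43 + 11/43 = 20/43
H(X|Y) = Σ_y P(y)·H(X|Y=y):
  Y=0: P(Y=0) = 23/43, P(X|Y=0) = (6/23, 2/23, 15/23) → H(X|Y=0) = 1.21430
  Y=1: P(Y=1) = 20/43, P(X|Y=1) = (1/10, 7/20, 11/20) → H(X|Y=1) = 1.33667
H(X|Y) = (23/43)·1.21430 + (20/43)·1.33667 = 1.2712 bits

I(X;Y) = H(X) - H(X|Y) = 1.3625 - 1.2712 = 0.0913 bits

Cross-check via I(X;Y) = H(X) + H(Y) - H(X,Y): computing H(Y) from the column sums and H(X,Y) from the 6 cells in the same way gives H(Y) = 0.9965 bits and H(X,Y) = 2.2677 bits, so
I(X;Y) = 1.3625 + 0.9965 - 2.2677 = 0.0913 bits ✓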